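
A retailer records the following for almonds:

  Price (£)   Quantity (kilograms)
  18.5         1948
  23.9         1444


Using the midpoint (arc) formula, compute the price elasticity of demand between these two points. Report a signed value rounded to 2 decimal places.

-1.17

%ΔQ = (1444 − 1948) / [(1948 + 1444)/2] = -504/1696 = -0.297169…
%ΔP = (23.9 − 18.5) / [(18.5 + 23.9)/2] = 5.4/21.2 = 0.254716…
Arc Ed = %ΔQ / %ΔP = (-504/1696) / (5.4/21.2) = -1.1666…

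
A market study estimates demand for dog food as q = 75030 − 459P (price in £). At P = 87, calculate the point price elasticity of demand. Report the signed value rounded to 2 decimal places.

-1.14

dq/dP = −459. At P = 87, q = 75030 − 459(87) = 35097.
Ed = (dq/dP)·(P/q) = −459 × (87/35097) = -1.1377…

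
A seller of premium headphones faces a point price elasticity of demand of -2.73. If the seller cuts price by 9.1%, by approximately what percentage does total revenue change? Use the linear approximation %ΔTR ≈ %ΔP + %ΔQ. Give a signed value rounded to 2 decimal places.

%ΔQ ≈ Ed × %ΔP = (-2.73) × (-9.1%) = +24.8430%
%ΔTR ≈ %ΔP + %ΔQ = (-9.1%) + (+24.8430%) = +15.7430%

+15.74%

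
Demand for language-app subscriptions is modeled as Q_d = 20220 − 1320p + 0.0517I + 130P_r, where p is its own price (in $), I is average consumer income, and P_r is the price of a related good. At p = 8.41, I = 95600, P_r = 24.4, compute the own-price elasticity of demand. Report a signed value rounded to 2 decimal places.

At the given values, Q_d = 20220 − 1320(8.41) + 0.0517(95600) + 130(24.4) = 17233.32.
∂Q_d/∂p = −1320.
E = (-1320) × (8.41/17233.32) = -0.6441…

-0.64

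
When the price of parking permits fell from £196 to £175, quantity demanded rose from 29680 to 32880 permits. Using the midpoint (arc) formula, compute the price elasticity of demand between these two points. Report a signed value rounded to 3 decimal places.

-0.904

%ΔQ = (32880 − 29680) / [(29680 + 32880)/2] = 3200/31280 = 0.102301…
%ΔP = (175 − 196) / [(196 + 175)/2] = -21/185.5 = -0.113207…
Arc Ed = %ΔQ / %ΔP = (3200/31280) / (-21/185.5) = -0.90366…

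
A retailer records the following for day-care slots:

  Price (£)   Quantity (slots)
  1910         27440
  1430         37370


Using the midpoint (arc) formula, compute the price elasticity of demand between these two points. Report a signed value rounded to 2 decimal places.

%ΔQ = (37370 − 27440) / [(27440 + 37370)/2] = 9930/32405 = 0.306434…
%ΔP = (1430 − 1910) / [(1910 + 1430)/2] = -480/1670 = -0.287425…
Arc Ed = %ΔQ / %ΔP = (9930/32405) / (-480/1670) = -1.0661…

-1.07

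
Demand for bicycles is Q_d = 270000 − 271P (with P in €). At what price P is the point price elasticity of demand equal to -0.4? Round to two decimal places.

Ed = −271P/(270000 − 271P). Set this equal to -0.4:
271P = 0.4·(270000 − 271P) ⇒ 271P(1 + 0.4) = 0.4·270000
P = 0.4·270000 / (271·1.4) = 284.6599…

284.66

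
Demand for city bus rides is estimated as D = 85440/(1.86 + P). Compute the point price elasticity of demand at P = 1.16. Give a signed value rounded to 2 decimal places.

dD/dP = −85440/(1.86 + P)² = -9368.01. At P = 1.16, D = 28291.4.
Ed = (dD/dP)·(P/D) = (-9368.01) × (1.16/28291.4) = -0.3841…

-0.38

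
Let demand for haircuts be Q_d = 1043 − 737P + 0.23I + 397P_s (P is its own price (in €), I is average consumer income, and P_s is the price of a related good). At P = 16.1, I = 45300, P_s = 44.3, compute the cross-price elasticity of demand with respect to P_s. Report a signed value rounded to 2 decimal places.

At the given values, Q_d = 1043 − 737(16.1) + 0.23(45300) + 397(44.3) = 17183.4.
∂Q_d/∂P_s = 397.
E = (397) × (44.3/17183.4) = 1.0234…

1.02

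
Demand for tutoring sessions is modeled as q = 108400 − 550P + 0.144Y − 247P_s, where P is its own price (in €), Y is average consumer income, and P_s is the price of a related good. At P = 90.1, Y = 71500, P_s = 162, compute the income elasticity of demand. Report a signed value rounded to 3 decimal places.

At the given values, q = 108400 − 550(90.1) + 0.144(71500) − 247(162) = 29127.
∂q/∂Y = 0.144.
E = (0.144) × (71500/29127) = 0.35348…

0.353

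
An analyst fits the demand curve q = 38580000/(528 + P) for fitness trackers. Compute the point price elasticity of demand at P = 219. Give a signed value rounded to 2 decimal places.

dq/dP = −38580000/(528 + P)² = -69.1387. At P = 219, q = 51646.6.
Ed = (dq/dP)·(P/q) = (-69.1387) × (219/51646.6) = -0.2931…

-0.29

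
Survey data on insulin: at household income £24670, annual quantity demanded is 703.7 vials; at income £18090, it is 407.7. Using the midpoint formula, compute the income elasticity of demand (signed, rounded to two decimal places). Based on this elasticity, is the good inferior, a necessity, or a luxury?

1.73; luxury

%ΔQ = (407.7 − 703.7)/[( 703.7 + 407.7)/2] = -296/555.7 = -0.532661…
%ΔIncome = (18090 − 24670)/[( 24670 + 18090)/2] = -6580/21380 = -0.307764…
E_income = (-296/555.7) / (-6580/21380) = 1.7307…
E_income > 1 ⇒ normal good, luxury.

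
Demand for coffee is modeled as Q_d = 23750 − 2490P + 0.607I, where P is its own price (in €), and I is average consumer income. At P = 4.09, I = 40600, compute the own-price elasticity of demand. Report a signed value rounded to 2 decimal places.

At the given values, Q_d = 23750 − 2490(4.09) + 0.607(40600) = 38210.1.
∂Q_d/∂P = −2490.
E = (-2490) × (4.09/38210.1) = -0.2665…

-0.27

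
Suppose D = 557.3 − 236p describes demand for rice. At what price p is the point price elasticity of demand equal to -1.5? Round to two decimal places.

1.42

Ed = −236p/(557.3 − 236p). Set this equal to -1.5:
236p = 1.5·(557.3 − 236p) ⇒ 236p(1 + 1.5) = 1.5·557.3
p = 1.5·557.3 / (236·2.5) = 1.4168…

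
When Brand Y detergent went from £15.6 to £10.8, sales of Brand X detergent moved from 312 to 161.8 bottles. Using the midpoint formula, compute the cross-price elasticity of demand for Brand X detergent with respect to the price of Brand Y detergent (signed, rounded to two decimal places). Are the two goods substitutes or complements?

1.74; substitutes

%ΔQ_{Brand X detergent} = (161.8 − 312)/avg = -150.2/236.9 = -0.634022…
%ΔP_{Brand Y detergent} = (10.8 − 15.6)/avg = -4.8/13.2 = -0.363636…
E_cross = (-150.2/236.9) / (-4.8/13.2) = 1.7435…
E_cross > 0 ⇒ the goods are substitutes.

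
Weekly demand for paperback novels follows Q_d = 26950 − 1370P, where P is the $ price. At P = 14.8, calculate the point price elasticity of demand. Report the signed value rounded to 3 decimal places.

dQ_d/dP = −1370. At P = 14.8, Q_d = 26950 − 1370(14.8) = 6674.
Ed = (dQ_d/dP)·(P/Q_d) = −1370 × (14.8/6674) = -3.03805…

-3.038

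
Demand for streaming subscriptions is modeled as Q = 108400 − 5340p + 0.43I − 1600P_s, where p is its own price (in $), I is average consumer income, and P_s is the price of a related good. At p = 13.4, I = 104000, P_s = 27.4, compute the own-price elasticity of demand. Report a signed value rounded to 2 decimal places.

-1.90

At the given values, Q = 108400 − 5340(13.4) + 0.43(104000) − 1600(27.4) = 37724.
∂Q/∂p = −5340.
E = (-5340) × (13.4/37724) = -1.8968…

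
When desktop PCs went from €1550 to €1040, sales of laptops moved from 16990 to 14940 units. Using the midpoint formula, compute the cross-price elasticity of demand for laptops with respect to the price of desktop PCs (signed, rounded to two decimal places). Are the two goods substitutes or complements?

%ΔQ_{laptops} = (14940 − 16990)/avg = -2050/15965 = -0.128405…
%ΔP_{desktop PCs} = (1040 − 1550)/avg = -510/1295 = -0.393822…
E_cross = (-2050/15965) / (-510/1295) = 0.3260…
E_cross > 0 ⇒ the goods are substitutes.

0.33; substitutes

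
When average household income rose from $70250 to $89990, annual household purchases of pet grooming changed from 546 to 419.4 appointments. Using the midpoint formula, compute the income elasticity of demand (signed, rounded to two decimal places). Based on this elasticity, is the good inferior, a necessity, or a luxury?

%ΔQ = (419.4 − 546)/[( 546 + 419.4)/2] = -126.6/482.7 = -0.262274…
%ΔIncome = (89990 − 70250)/[( 70250 + 89990)/2] = 19740/80120 = 0.246380…
E_income = (-126.6/482.7) / (19740/80120) = -1.0645…
E_income < 0 ⇒ inferior good.

-1.06; inferior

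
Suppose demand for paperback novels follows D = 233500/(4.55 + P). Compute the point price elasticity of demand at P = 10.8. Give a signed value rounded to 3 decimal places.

-0.704

dD/dP = −233500/(4.55 + P)² = -990.992. At P = 10.8, D = 15211.7.
Ed = (dD/dP)·(P/D) = (-990.992) × (10.8/15211.7) = -0.70358…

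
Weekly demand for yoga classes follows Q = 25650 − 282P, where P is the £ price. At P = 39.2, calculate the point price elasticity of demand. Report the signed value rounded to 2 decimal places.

-0.76

dQ/dP = −282. At P = 39.2, Q = 25650 − 282(39.2) = 14595.6.
Ed = (dQ/dP)·(P/Q) = −282 × (39.2/14595.6) = -0.7573…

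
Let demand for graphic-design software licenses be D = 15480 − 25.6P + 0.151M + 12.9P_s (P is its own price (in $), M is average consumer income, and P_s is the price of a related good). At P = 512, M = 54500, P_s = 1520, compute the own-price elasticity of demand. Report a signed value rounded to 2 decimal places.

At the given values, D = 15480 − 25.6(512) + 0.151(54500) + 12.9(1520) = 30210.3.
∂D/∂P = −25.6.
E = (-25.6) × (512/30210.3) = -0.4338…

-0.43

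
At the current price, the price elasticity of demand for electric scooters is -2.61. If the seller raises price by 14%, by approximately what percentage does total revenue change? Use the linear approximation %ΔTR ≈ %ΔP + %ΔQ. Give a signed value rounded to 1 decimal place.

%ΔQ ≈ Ed × %ΔP = (-2.61) × (+14%) = -36.5400%
%ΔTR ≈ %ΔP + %ΔQ = (+14%) + (-36.5400%) = -22.5400%

-22.5%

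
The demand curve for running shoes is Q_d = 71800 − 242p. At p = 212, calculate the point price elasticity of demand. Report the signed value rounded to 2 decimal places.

dQ_d/dp = −242. At p = 212, Q_d = 71800 − 242(212) = 20496.
Ed = (dQ_d/dp)·(p/Q_d) = −242 × (212/20496) = -2.5031…

-2.50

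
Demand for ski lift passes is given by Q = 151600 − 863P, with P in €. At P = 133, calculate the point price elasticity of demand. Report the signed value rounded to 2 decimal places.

dQ/dP = −863. At P = 133, Q = 151600 − 863(133) = 36821.
Ed = (dQ/dP)·(P/Q) = −863 × (133/36821) = -3.1172…

-3.12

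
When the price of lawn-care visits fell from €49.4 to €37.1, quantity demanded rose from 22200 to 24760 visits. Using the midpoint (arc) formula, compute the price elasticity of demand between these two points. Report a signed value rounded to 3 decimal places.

-0.383

%ΔQ = (24760 − 22200) / [(22200 + 24760)/2] = 2560/23480 = 0.109028…
%ΔP = (37.1 − 49.4) / [(49.4 + 37.1)/2] = -12.3/43.25 = -0.284393…
Arc Ed = %ΔQ / %ΔP = (2560/23480) / (-12.3/43.25) = -0.38337…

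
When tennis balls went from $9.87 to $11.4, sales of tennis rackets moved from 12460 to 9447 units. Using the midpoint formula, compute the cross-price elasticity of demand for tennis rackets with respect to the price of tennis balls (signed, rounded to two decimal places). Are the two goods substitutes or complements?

-1.91; complements

%ΔQ_{tennis rackets} = (9447 − 12460)/avg = -3013/10953.5 = -0.275071…
%ΔP_{tennis balls} = (11.4 − 9.87)/avg = 1.53/10.635 = 0.143864…
E_cross = (-3013/10953.5) / (1.53/10.635) = -1.9120…
E_cross < 0 ⇒ the goods are complements.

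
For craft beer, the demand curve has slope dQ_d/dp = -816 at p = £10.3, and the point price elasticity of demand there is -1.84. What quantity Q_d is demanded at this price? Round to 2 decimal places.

Ed = (dQ_d/dp)·(p/Q_d) ⇒ Q_d = (dQ_d/dp)·p/Ed = (-816)·10.3/(-1.84) = 4567.8260…

4567.83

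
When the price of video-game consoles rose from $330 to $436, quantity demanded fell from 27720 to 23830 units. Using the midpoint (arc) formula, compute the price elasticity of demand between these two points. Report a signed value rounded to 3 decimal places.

-0.545

%ΔQ = (23830 − 27720) / [(27720 + 23830)/2] = -3890/25775 = -0.150921…
%ΔP = (436 − 330) / [(330 + 436)/2] = 106/383 = 0.276762…
Arc Ed = %ΔQ / %ΔP = (-3890/25775) / (106/383) = -0.54531…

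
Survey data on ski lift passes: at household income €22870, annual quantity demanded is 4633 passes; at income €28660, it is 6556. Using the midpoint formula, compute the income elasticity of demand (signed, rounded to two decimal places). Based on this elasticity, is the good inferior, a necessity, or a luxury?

%ΔQ = (6556 − 4633)/[( 4633 + 6556)/2] = 1923/5594.5 = 0.343730…
%ΔIncome = (28660 − 22870)/[( 22870 + 28660)/2] = 5790/25765 = 0.224723…
E_income = (1923/5594.5) / (5790/25765) = 1.5295…
E_income > 1 ⇒ normal good, luxury.

1.53; luxury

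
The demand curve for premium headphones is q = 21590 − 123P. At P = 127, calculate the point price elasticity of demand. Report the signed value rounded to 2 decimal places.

dq/dP = −123. At P = 127, q = 21590 − 123(127) = 5969.
Ed = (dq/dP)·(P/q) = −123 × (127/5969) = -2.6170…

-2.62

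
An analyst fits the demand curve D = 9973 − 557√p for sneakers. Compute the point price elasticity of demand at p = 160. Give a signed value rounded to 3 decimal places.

-1.203

dD/dp = −557/(2√p) = -22.0174. At p = 160, D = 2927.45.
Ed = (dD/dp)·(p/D) = (-22.0174) × (160/2927.45) = -1.20336…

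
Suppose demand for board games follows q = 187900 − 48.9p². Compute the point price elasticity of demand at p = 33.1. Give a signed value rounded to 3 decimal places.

-0.798

dq/dp = −2·48.9·p = -3237.18. At p = 33.1, q = 134324.671.
Ed = (dq/dp)·(p/q) = (-3237.18) × (33.1/134324.671) = -0.79769…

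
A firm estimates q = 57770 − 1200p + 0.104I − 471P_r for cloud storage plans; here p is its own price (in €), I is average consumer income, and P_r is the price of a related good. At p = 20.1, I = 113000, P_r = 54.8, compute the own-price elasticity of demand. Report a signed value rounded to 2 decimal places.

At the given values, q = 57770 − 1200(20.1) + 0.104(113000) − 471(54.8) = 19591.2.
∂q/∂p = −1200.
E = (-1200) × (20.1/19591.2) = -1.2311…

-1.23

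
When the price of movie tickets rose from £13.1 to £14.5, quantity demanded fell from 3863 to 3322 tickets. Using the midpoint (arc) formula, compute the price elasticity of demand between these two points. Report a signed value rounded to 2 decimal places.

%ΔQ = (3322 − 3863) / [(3863 + 3322)/2] = -541/3592.5 = -0.150591…
%ΔP = (14.5 − 13.1) / [(13.1 + 14.5)/2] = 1.4/13.8 = 0.101449…
Arc Ed = %ΔQ / %ΔP = (-541/3592.5) / (1.4/13.8) = -1.4844…

-1.48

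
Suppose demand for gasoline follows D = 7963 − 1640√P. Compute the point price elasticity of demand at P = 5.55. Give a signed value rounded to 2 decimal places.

-0.47

dD/dP = −1640/(2√P) = -348.071. At P = 5.55, D = 4099.42.
Ed = (dD/dP)·(P/D) = (-348.071) × (5.55/4099.42) = -0.4712…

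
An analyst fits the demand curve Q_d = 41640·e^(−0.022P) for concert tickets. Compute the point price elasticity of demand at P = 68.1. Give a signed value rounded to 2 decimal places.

-1.50

dQ_d/dP = −0.022·Q_d = -204.773. At P = 68.1, Q_d = 9307.88.
Ed = (dQ_d/dP)·(P/Q_d) = (-204.773) × (68.1/9307.88) = -1.4982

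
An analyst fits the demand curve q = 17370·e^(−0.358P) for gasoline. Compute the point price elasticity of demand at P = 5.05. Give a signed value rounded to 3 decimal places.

dq/dP = −0.358·q = -1019.82. At P = 5.05, q = 2848.65.
Ed = (dq/dP)·(P/q) = (-1019.82) × (5.05/2848.65) = -1.8079

-1.808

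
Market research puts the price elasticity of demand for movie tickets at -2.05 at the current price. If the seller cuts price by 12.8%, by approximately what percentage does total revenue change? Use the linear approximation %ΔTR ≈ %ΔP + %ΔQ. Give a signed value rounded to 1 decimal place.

+13.4%

%ΔQ ≈ Ed × %ΔP = (-2.05) × (-12.8%) = +26.2400%
%ΔTR ≈ %ΔP + %ΔQ = (-12.8%) + (+26.2400%) = +13.4400%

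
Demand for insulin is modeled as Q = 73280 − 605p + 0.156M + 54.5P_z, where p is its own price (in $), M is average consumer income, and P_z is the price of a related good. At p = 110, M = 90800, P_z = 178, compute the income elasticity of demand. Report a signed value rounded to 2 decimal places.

At the given values, Q = 73280 − 605(110) + 0.156(90800) + 54.5(178) = 30595.8.
∂Q/∂M = 0.156.
E = (0.156) × (90800/30595.8) = 0.4629…

0.46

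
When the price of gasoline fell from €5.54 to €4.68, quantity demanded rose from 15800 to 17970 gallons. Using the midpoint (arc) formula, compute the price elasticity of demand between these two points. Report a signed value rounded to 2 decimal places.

%ΔQ = (17970 − 15800) / [(15800 + 17970)/2] = 2170/16885 = 0.128516…
%ΔP = (4.68 − 5.54) / [(5.54 + 4.68)/2] = -0.86/5.11 = -0.168297…
Arc Ed = %ΔQ / %ΔP = (2170/16885) / (-0.86/5.11) = -0.7636…

-0.76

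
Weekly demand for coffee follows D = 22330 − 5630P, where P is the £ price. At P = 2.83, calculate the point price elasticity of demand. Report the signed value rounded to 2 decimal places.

-2.49

dD/dP = −5630. At P = 2.83, D = 22330 − 5630(2.83) = 6397.1.
Ed = (dD/dP)·(P/D) = −5630 × (2.83/6397.1) = -2.4906…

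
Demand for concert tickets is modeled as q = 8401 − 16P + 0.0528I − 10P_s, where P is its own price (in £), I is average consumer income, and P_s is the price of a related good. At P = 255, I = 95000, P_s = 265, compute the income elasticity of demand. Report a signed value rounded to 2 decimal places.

At the given values, q = 8401 − 16(255) + 0.0528(95000) − 10(265) = 6687.
∂q/∂I = 0.0528.
E = (0.0528) × (95000/6687) = 0.7501…

0.75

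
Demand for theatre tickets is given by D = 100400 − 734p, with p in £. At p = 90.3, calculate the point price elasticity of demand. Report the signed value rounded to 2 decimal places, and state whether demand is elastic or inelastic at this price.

dD/dp = −734. At p = 90.3, D = 100400 − 734(90.3) = 34119.8.
Ed = (dD/dp)·(p/D) = −734 × (90.3/34119.8) = -1.9425…
|Ed| = 1.94 > 1, so demand is elastic.

-1.94; elastic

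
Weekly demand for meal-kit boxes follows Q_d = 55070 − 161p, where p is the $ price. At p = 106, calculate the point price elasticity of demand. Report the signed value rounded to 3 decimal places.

-0.449

dQ_d/dp = −161. At p = 106, Q_d = 55070 − 161(106) = 38004.
Ed = (dQ_d/dp)·(p/Q_d) = −161 × (106/38004) = -0.44905…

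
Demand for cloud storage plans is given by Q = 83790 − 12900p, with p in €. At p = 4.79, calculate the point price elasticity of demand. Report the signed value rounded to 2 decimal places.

dQ/dp = −12900. At p = 4.79, Q = 83790 − 12900(4.79) = 21999.
Ed = (dQ/dp)·(p/Q) = −12900 × (4.79/21999) = -2.8088…

-2.81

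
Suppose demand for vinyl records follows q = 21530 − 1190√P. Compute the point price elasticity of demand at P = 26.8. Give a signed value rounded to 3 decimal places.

-0.200

dq/dP = −1190/(2√P) = -114.934. At P = 26.8, q = 15369.5.
Ed = (dq/dP)·(P/q) = (-114.934) × (26.8/15369.5) = -0.20041…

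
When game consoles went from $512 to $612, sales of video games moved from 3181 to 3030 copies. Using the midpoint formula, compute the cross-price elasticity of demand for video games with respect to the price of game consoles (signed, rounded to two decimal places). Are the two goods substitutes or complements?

-0.27; complements

%ΔQ_{video games} = (3030 − 3181)/avg = -151/3105.5 = -0.048623…
%ΔP_{game consoles} = (612 − 512)/avg = 100/562 = 0.177935…
E_cross = (-151/3105.5) / (100/562) = -0.2732…
E_cross < 0 ⇒ the goods are complements.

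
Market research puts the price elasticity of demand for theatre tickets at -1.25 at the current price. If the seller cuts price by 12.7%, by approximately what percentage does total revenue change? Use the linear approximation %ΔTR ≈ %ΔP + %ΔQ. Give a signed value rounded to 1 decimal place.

+3.2%

%ΔQ ≈ Ed × %ΔP = (-1.25) × (-12.7%) = +15.8750%
%ΔTR ≈ %ΔP + %ΔQ = (-12.7%) + (+15.8750%) = +3.1750%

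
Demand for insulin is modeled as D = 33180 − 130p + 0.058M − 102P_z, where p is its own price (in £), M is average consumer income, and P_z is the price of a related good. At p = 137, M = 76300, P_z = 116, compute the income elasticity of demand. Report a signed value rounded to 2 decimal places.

At the given values, D = 33180 − 130(137) + 0.058(76300) − 102(116) = 7963.4.
∂D/∂M = 0.058.
E = (0.058) × (76300/7963.4) = 0.5557…

0.56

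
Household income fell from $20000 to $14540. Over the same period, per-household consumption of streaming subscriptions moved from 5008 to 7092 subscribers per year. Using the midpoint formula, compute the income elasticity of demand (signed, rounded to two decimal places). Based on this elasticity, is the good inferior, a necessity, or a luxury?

%ΔQ = (7092 − 5008)/[( 5008 + 7092)/2] = 2084/6050 = 0.344462…
%ΔIncome = (14540 − 20000)/[( 20000 + 14540)/2] = -5460/17270 = -0.316155…
E_income = (2084/6050) / (-5460/17270) = -1.0895…
E_income < 0 ⇒ inferior good.

-1.09; inferior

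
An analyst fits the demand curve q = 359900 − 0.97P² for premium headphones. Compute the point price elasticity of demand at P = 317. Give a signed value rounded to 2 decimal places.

-0.74

dq/dP = −2·0.97·P = -614.98. At P = 317, q = 262425.67.
Ed = (dq/dP)·(P/q) = (-614.98) × (317/262425.67) = -0.7428…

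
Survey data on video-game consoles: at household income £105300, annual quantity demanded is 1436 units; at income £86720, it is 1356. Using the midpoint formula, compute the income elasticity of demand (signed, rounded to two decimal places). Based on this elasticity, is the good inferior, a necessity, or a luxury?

0.30; necessity

%ΔQ = (1356 − 1436)/[( 1436 + 1356)/2] = -80/1396 = -0.057306…
%ΔIncome = (86720 − 105300)/[( 105300 + 86720)/2] = -18580/96010 = -0.193521…
E_income = (-80/1396) / (-18580/96010) = 0.2961…
0 < E_income < 1 ⇒ normal good, necessity.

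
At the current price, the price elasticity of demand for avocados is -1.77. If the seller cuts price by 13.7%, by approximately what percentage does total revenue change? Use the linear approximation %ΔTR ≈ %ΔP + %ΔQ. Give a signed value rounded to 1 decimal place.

+10.5%

%ΔQ ≈ Ed × %ΔP = (-1.77) × (-13.7%) = +24.2490%
%ΔTR ≈ %ΔP + %ΔQ = (-13.7%) + (+24.2490%) = +10.5490%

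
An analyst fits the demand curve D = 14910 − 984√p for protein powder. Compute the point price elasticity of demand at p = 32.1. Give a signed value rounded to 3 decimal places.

-0.299

dD/dp = −984/(2√p) = -86.8386. At p = 32.1, D = 9334.96.
Ed = (dD/dp)·(p/D) = (-86.8386) × (32.1/9334.96) = -0.29861…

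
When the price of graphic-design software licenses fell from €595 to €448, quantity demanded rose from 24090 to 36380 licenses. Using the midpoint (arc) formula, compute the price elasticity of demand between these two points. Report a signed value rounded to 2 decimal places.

-1.44

%ΔQ = (36380 − 24090) / [(24090 + 36380)/2] = 12290/30235 = 0.406482…
%ΔP = (448 − 595) / [(595 + 448)/2] = -147/521.5 = -0.281879…
Arc Ed = %ΔQ / %ΔP = (12290/30235) / (-147/521.5) = -1.4420…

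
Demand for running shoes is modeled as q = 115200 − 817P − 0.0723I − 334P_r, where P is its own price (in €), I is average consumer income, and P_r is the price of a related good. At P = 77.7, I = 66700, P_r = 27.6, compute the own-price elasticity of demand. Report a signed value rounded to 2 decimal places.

At the given values, q = 115200 − 817(77.7) − 0.0723(66700) − 334(27.6) = 37678.29.
∂q/∂P = −817.
E = (-817) × (77.7/37678.29) = -1.6848…

-1.68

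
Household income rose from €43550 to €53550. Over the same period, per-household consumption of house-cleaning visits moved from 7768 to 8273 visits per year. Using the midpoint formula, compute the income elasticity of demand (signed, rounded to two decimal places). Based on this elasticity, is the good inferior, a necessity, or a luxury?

0.31; necessity

%ΔQ = (8273 − 7768)/[( 7768 + 8273)/2] = 505/8020.5 = 0.062963…
%ΔIncome = (53550 − 43550)/[( 43550 + 53550)/2] = 10000/48550 = 0.205973…
E_income = (505/8020.5) / (10000/48550) = 0.3056…
0 < E_income < 1 ⇒ normal good, necessity.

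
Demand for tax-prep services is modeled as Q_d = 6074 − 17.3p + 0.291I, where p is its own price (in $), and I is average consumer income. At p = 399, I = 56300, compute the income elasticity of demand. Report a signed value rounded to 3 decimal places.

At the given values, Q_d = 6074 − 17.3(399) + 0.291(56300) = 15554.6.
∂Q_d/∂I = 0.291.
E = (0.291) × (56300/15554.6) = 1.05327…

1.053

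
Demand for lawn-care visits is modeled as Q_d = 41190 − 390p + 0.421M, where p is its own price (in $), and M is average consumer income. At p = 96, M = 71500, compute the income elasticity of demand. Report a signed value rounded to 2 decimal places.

0.89

At the given values, Q_d = 41190 − 390(96) + 0.421(71500) = 33851.5.
∂Q_d/∂M = 0.421.
E = (0.421) × (71500/33851.5) = 0.8892…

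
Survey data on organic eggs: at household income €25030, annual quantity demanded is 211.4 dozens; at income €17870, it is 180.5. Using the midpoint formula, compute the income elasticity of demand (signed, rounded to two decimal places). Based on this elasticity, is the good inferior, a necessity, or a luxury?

%ΔQ = (180.5 − 211.4)/[( 211.4 + 180.5)/2] = -30.9/195.95 = -0.157693…
%ΔIncome = (17870 − 25030)/[( 25030 + 17870)/2] = -7160/21450 = -0.333799…
E_income = (-30.9/195.95) / (-7160/21450) = 0.4724…
0 < E_income < 1 ⇒ normal good, necessity.

0.47; necessity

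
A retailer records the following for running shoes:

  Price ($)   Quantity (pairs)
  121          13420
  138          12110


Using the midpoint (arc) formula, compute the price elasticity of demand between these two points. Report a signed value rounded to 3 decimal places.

-0.782

%ΔQ = (12110 − 13420) / [(13420 + 12110)/2] = -1310/12765 = -0.102624…
%ΔP = (138 − 121) / [(121 + 138)/2] = 17/129.5 = 0.131274…
Arc Ed = %ΔQ / %ΔP = (-1310/12765) / (17/129.5) = -0.78175…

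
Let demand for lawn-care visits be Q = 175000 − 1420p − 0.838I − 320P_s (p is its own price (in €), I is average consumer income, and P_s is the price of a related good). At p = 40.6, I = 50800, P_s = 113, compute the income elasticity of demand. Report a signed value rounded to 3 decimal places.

-1.102

At the given values, Q = 175000 − 1420(40.6) − 0.838(50800) − 320(113) = 38617.6.
∂Q/∂I = -0.838.
E = (-0.838) × (50800/38617.6) = -1.10235…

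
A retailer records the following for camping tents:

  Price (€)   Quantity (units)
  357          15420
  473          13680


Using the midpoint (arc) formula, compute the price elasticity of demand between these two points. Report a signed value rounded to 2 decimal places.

%ΔQ = (13680 − 15420) / [(15420 + 13680)/2] = -1740/14550 = -0.119587…
%ΔP = (473 − 357) / [(357 + 473)/2] = 116/415 = 0.279518…
Arc Ed = %ΔQ / %ΔP = (-1740/14550) / (116/415) = -0.4278…

-0.43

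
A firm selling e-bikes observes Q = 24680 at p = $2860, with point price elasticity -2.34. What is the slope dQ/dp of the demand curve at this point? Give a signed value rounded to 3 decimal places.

Ed = (dQ/dp)·(p/Q) ⇒ dQ/dp = Ed·Q/p = (-2.34)·24680/2860 = -20.19272…

-20.193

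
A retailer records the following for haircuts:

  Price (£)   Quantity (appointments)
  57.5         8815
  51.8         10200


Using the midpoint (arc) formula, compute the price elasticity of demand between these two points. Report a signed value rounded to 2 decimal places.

%ΔQ = (10200 − 8815) / [(8815 + 10200)/2] = 1385/9507.5 = 0.145674…
%ΔP = (51.8 − 57.5) / [(57.5 + 51.8)/2] = -5.7/54.65 = -0.104300…
Arc Ed = %ΔQ / %ΔP = (1385/9507.5) / (-5.7/54.65) = -1.3966…

-1.40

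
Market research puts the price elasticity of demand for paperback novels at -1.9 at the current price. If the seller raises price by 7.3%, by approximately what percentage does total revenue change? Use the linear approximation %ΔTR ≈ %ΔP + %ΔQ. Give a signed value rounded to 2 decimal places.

-6.57%

%ΔQ ≈ Ed × %ΔP = (-1.9) × (+7.3%) = -13.8700%
%ΔTR ≈ %ΔP + %ΔQ = (+7.3%) + (-13.8700%) = -6.5700%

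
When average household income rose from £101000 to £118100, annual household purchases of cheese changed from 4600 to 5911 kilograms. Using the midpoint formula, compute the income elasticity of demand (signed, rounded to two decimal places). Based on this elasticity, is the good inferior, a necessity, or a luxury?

%ΔQ = (5911 − 4600)/[( 4600 + 5911)/2] = 1311/5255.5 = 0.249452…
%ΔIncome = (118100 − 101000)/[( 101000 + 118100)/2] = 17100/109550 = 0.156093…
E_income = (1311/5255.5) / (17100/109550) = 1.5981…
E_income > 1 ⇒ normal good, luxury.

1.60; luxury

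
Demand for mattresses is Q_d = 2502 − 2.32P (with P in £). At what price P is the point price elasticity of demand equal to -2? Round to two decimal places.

Ed = −2.32P/(2502 − 2.32P). Set this equal to -2:
2.32P = 2·(2502 − 2.32P) ⇒ 2.32P(1 + 2) = 2·2502
P = 2·2502 / (2.32·3) = 718.9655…

718.97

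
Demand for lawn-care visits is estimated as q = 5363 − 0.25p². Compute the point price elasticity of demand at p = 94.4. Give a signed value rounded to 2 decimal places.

dq/dp = −2·0.25·p = -47.2. At p = 94.4, q = 3135.16.
Ed = (dq/dp)·(p/q) = (-47.2) × (94.4/3135.16) = -1.4211…

-1.42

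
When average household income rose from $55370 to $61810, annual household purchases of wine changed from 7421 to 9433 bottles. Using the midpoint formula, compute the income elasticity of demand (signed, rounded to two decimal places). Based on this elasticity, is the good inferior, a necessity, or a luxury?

%ΔQ = (9433 − 7421)/[( 7421 + 9433)/2] = 2012/8427 = 0.238756…
%ΔIncome = (61810 − 55370)/[( 55370 + 61810)/2] = 6440/58590 = 0.109916…
E_income = (2012/8427) / (6440/58590) = 2.1721…
E_income > 1 ⇒ normal good, luxury.

2.17; luxury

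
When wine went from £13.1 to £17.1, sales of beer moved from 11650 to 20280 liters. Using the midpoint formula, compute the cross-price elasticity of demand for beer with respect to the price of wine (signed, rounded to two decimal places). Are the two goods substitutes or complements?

2.04; substitutes

%ΔQ_{beer} = (20280 − 11650)/avg = 8630/15965 = 0.540557…
%ΔP_{wine} = (17.1 − 13.1)/avg = 4/15.1 = 0.264900…
E_cross = (8630/15965) / (4/15.1) = 2.0406…
E_cross > 0 ⇒ the goods are substitutes.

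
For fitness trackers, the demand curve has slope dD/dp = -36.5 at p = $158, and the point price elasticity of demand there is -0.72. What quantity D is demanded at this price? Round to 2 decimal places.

Ed = (dD/dp)·(p/D) ⇒ D = (dD/dp)·p/Ed = (-36.5)·158/(-0.72) = 8009.7222…

8009.72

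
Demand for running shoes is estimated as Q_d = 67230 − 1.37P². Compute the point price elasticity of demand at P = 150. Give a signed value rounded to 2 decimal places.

-1.69

dQ_d/dP = −2·1.37·P = -411. At P = 150, Q_d = 36405.
Ed = (dQ_d/dP)·(P/Q_d) = (-411) × (150/36405) = -1.6934…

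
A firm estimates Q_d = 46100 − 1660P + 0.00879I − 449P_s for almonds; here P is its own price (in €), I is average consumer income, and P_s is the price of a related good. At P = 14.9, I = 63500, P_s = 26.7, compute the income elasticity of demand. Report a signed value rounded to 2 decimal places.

0.06

At the given values, Q_d = 46100 − 1660(14.9) + 0.00879(63500) − 449(26.7) = 9935.865.
∂Q_d/∂I = 0.00879.
E = (0.00879) × (63500/9935.865) = 0.0561…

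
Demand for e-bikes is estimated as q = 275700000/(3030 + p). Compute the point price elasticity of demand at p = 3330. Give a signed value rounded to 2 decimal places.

dq/dp = −275700000/(3030 + p)² = -6.81589. At p = 3330, q = 43349.1.
Ed = (dq/dp)·(p/q) = (-6.81589) × (3330/43349.1) = -0.5235…

-0.52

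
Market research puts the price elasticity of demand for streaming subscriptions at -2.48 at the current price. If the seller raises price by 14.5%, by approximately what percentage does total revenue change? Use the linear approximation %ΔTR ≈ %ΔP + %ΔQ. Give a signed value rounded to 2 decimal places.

-21.46%

%ΔQ ≈ Ed × %ΔP = (-2.48) × (+14.5%) = -35.9600%
%ΔTR ≈ %ΔP + %ΔQ = (+14.5%) + (-35.9600%) = -21.4600%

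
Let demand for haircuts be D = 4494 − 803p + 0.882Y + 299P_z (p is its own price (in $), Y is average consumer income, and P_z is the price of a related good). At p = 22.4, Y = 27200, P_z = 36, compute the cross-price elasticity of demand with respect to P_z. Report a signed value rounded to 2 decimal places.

At the given values, D = 4494 − 803(22.4) + 0.882(27200) + 299(36) = 21261.2.
∂D/∂P_z = 299.
E = (299) × (36/21261.2) = 0.5062…

0.51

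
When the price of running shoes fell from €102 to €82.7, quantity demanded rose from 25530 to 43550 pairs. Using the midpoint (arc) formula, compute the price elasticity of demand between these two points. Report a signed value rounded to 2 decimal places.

-2.50

%ΔQ = (43550 − 25530) / [(25530 + 43550)/2] = 18020/34540 = 0.521713…
%ΔP = (82.7 − 102) / [(102 + 82.7)/2] = -19.3/92.35 = -0.208987…
Arc Ed = %ΔQ / %ΔP = (18020/34540) / (-19.3/92.35) = -2.4963…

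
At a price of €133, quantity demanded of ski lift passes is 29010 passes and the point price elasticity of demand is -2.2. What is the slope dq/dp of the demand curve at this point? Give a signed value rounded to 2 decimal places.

Ed = (dq/dp)·(p/q) ⇒ dq/dp = Ed·q/p = (-2.2)·29010/133 = -479.8646…

-479.86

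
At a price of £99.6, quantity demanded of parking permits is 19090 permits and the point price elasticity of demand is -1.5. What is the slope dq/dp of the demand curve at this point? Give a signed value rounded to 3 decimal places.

-287.500

Ed = (dq/dp)·(p/q) ⇒ dq/dp = Ed·q/p = (-1.5)·19090/99.6 = -287.5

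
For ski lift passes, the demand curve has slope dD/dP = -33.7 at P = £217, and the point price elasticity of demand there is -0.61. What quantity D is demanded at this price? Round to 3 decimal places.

Ed = (dD/dP)·(P/D) ⇒ D = (dD/dP)·P/Ed = (-33.7)·217/(-0.61) = 11988.36065…

11988.361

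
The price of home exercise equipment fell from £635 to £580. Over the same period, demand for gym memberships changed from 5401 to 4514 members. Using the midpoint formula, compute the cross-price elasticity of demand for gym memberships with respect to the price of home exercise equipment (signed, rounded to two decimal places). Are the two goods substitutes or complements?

%ΔQ_{gym memberships} = (4514 − 5401)/avg = -887/4957.5 = -0.178920…
%ΔP_{home exercise equipment} = (580 − 635)/avg = -55/607.5 = -0.090534…
E_cross = (-887/4957.5) / (-55/607.5) = 1.9762…
E_cross > 0 ⇒ the goods are substitutes.

1.98; substitutes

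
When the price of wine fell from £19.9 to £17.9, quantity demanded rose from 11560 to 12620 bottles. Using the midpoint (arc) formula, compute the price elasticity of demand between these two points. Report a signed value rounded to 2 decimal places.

-0.83

%ΔQ = (12620 − 11560) / [(11560 + 12620)/2] = 1060/12090 = 0.087675…
%ΔP = (17.9 − 19.9) / [(19.9 + 17.9)/2] = -2/18.9 = -0.105820…
Arc Ed = %ΔQ / %ΔP = (1060/12090) / (-2/18.9) = -0.8285…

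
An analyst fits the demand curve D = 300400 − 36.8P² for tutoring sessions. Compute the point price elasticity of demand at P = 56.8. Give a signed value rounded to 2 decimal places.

-1.31

dD/dP = −2·36.8·P = -4180.48. At P = 56.8, D = 181674.368.
Ed = (dD/dP)·(P/D) = (-4180.48) × (56.8/181674.368) = -1.3070…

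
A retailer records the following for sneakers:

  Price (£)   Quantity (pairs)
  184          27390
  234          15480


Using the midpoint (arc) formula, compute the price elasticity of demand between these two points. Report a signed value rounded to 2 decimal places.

-2.32

%ΔQ = (15480 − 27390) / [(27390 + 15480)/2] = -11910/21435 = -0.555633…
%ΔP = (234 − 184) / [(184 + 234)/2] = 50/209 = 0.239234…
Arc Ed = %ΔQ / %ΔP = (-11910/21435) / (50/209) = -2.3225…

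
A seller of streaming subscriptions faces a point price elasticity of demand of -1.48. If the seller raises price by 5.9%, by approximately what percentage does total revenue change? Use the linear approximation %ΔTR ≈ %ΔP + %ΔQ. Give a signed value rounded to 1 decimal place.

-2.8%

%ΔQ ≈ Ed × %ΔP = (-1.48) × (+5.9%) = -8.7320%
%ΔTR ≈ %ΔP + %ΔQ = (+5.9%) + (-8.7320%) = -2.8320%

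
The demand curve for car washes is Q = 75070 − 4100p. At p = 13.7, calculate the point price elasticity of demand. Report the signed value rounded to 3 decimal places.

dQ/dp = −4100. At p = 13.7, Q = 75070 − 4100(13.7) = 18900.
Ed = (dQ/dp)·(p/Q) = −4100 × (13.7/18900) = -2.97195…

-2.972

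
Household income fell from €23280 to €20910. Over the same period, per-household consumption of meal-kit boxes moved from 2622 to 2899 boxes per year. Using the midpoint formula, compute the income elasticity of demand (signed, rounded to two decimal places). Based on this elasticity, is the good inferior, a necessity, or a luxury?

-0.94; inferior

%ΔQ = (2899 − 2622)/[( 2622 + 2899)/2] = 277/2760.5 = 0.100344…
%ΔIncome = (20910 − 23280)/[( 23280 + 20910)/2] = -2370/22095 = -0.107264…
E_income = (277/2760.5) / (-2370/22095) = -0.9354…
E_income < 0 ⇒ inferior good.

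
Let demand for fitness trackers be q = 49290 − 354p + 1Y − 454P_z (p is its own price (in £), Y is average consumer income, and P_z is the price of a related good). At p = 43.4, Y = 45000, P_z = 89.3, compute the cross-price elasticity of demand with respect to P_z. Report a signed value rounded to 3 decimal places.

At the given values, q = 49290 − 354(43.4) + 1(45000) − 454(89.3) = 38384.2.
∂q/∂P_z = -454.
E = (-454) × (89.3/38384.2) = -1.05622…

-1.056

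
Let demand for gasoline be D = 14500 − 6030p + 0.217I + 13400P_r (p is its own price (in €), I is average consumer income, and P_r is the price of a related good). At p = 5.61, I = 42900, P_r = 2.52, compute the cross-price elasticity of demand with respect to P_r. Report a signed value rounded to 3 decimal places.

At the given values, D = 14500 − 6030(5.61) + 0.217(42900) + 13400(2.52) = 23749.
∂D/∂P_r = 13400.
E = (13400) × (2.52/23749) = 1.42187…

1.422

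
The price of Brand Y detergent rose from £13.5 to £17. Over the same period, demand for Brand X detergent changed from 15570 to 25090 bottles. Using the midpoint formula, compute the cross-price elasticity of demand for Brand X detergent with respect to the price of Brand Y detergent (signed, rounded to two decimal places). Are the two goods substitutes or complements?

2.04; substitutes

%ΔQ_{Brand X detergent} = (25090 − 15570)/avg = 9520/20330 = 0.468273…
%ΔP_{Brand Y detergent} = (17 − 13.5)/avg = 3.5/15.25 = 0.229508…
E_cross = (9520/20330) / (3.5/15.25) = 2.0403…
E_cross > 0 ⇒ the goods are substitutes.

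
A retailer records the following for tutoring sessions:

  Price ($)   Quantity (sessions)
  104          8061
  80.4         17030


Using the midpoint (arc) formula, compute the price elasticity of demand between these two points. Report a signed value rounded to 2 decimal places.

-2.79

%ΔQ = (17030 − 8061) / [(8061 + 17030)/2] = 8969/12545.5 = 0.714917…
%ΔP = (80.4 − 104) / [(104 + 80.4)/2] = -23.6/92.2 = -0.255965…
Arc Ed = %ΔQ / %ΔP = (8969/12545.5) / (-23.6/92.2) = -2.7930…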